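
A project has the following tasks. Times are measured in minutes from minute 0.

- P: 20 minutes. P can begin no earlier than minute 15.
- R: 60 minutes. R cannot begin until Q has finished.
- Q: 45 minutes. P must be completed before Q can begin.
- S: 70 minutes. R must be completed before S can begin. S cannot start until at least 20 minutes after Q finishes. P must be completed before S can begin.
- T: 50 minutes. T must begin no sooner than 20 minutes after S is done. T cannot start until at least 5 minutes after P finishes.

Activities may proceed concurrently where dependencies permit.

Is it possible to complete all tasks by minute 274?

P waits on its own release at minute 15, so it starts at minute 15 and finishes at 15 + 20 = minute 35.
After P (finishes minute 35), Q can start at minute 35 and finishes at minute 80.
After Q (finishes minute 80), R can start at minute 80 and finishes at minute 140.
For S: R (finishes minute 140); Q (finishes minute 80, plus 20-minute gap → minute 100); P (finishes minute 35). Taking the maximum gives a start of minute 140, and it finishes at 140 + 70 = minute 210.
For T: S (finishes minute 210, plus 20-minute gap → minute 230); P (finishes minute 35, plus 5-minute gap → minute 40). Taking the maximum gives a start of minute 230, and it finishes at 230 + 50 = minute 280.
The earliest everything can be done is minute 280, which is after the deadline of 274, so it is not possible.

No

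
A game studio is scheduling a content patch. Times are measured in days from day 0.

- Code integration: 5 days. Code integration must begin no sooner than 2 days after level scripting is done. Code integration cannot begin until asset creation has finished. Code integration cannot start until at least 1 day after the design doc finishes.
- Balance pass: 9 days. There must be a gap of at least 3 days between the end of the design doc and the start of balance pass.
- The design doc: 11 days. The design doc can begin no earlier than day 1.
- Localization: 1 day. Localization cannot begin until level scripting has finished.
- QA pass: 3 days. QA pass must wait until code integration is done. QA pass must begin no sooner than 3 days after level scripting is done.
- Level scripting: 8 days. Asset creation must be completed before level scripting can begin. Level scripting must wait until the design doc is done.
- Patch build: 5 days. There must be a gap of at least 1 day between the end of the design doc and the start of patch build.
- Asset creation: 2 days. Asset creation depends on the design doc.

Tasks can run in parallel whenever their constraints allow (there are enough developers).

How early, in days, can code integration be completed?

After its own release at day 1, the design doc can start at day 1 and finishes at day 12.
After the design doc (finishes day 12), asset creation can start at day 12 and finishes at day 14.
Level scripting needs all of asset creation (finishes day 14); the design doc (finishes day 12). That puts its earliest start at day 14; it finishes at 14 + 8 = day 22.
Code integration has to wait for level scripting (finishes day 22, plus 2-day gap → day 24); asset creation (finishes day 14); the design doc (finishes day 12, plus 1-day gap → day 13). The latest of these is day 24, so code integration runs day 24 to 24 + 5 = day 29.

29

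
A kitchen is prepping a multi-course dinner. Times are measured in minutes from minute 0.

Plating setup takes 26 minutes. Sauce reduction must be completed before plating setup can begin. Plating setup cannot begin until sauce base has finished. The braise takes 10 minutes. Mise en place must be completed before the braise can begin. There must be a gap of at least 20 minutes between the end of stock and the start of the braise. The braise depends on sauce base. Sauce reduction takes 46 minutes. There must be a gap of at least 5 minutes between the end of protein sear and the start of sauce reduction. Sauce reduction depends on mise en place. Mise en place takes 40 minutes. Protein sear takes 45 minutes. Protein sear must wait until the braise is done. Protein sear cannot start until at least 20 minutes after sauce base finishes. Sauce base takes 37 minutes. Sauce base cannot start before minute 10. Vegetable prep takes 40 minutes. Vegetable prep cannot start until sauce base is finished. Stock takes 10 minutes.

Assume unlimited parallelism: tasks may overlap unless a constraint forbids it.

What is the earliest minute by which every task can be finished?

189

Sauce base waits on its own release at minute 10, so it starts at minute 10 and finishes at 10 + 37 = minute 47.
Vegetable prep cannot begin until sauce base (finishes minute 47). It runs from minute 47 to 47 + 40 = minute 87.
Nothing blocks stock, so it runs from minute 0 to minute 10.
Mise en place has no prerequisites, so it starts at minute 0 and finishes at minute 40.
For the braise: mise en place (finishes minute 40); stock (finishes minute 10, plus 20-minute gap → minute 30); sauce base (finishes minute 47). Taking the maximum gives a start of minute 47, and it finishes at 47 + 10 = minute 57.
Protein sear cannot start until the braise (finishes minute 57); sauce base (finishes minute 47, plus 20-minute gap → minute 67). The controlling bound is minute 67, so protein sear finishes at 67 + 45 = minute 112.
Sauce reduction cannot start until protein sear (finishes minute 112, plus 5-minute gap → minute 117); mise en place (finishes minute 40). The controlling bound is minute 117, so sauce reduction finishes at 117 + 46 = minute 163.
For plating setup: sauce reduction (finishes minute 163); sauce base (finishes minute 47). Taking the maximum gives a start of minute 163, and it finishes at 163 + 26 = minute 189.
All tasks are finished once the last one completes. Finish times: Mise en place at 40, Stock at 10, Sauce base at 47, The braise at 57, Protein sear at 112, Vegetable prep at 87, Sauce reduction at 163, Plating setup at 189. The latest is minute 189.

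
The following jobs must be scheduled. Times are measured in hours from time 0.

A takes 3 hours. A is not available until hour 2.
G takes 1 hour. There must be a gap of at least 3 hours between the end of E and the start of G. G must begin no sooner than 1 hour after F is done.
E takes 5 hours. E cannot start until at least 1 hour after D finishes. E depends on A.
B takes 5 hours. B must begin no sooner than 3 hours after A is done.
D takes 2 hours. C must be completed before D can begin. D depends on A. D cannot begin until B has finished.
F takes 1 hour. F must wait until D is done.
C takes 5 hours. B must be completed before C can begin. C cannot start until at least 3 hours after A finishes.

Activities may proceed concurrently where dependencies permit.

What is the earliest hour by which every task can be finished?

30

A cannot begin until its own release at hour 2. It runs from hour 2 to 2 + 3 = hour 5.
B waits on A (finishes hour 5, plus 3-hour gap → hour 8), so it starts at hour 8 and finishes at 8 + 5 = hour 13.
C needs all of B (finishes hour 13); A (finishes hour 5, plus 3-hour gap → hour 8). That puts its earliest start at hour 13; it finishes at 13 + 5 = hour 18.
D has to wait for C (finishes hour 18); A (finishes hour 5); B (finishes hour 13). The latest of these is hour 18, so D runs hour 18 to 18 + 2 = hour 20.
After D (finishes hour 20), F can start at hour 20 and finishes at hour 21.
E has to wait for D (finishes hour 20, plus 1-hour gap → hour 21); A (finishes hour 5). The latest of these is hour 21, so E runs hour 21 to 21 + 5 = hour 26.
G has to wait for E (finishes hour 26, plus 3-hour gap → hour 29); F (finishes hour 21, plus 1-hour gap → hour 22). The latest of these is hour 29, so G runs hour 29 to 29 + 1 = hour 30.
All tasks are finished once the last one completes. Finish times: A at 5, B at 13, C at 18, D at 20, E at 26, F at 21, G at 30. The latest is hour 30.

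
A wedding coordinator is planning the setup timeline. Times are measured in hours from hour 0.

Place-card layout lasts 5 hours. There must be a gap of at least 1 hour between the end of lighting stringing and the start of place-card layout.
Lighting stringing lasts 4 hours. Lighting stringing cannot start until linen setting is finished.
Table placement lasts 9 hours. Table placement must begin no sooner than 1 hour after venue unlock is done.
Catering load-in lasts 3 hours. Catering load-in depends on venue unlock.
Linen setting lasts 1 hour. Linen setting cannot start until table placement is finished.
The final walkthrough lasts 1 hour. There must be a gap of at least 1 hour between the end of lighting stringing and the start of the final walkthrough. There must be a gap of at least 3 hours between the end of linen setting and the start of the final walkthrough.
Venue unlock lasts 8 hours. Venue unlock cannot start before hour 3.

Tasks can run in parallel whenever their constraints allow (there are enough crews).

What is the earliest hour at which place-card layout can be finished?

32

After its own release at hour 3, venue unlock can start at hour 3 and finishes at hour 11.
After venue unlock (finishes hour 11, plus 1-hour gap → hour 12), table placement can start at hour 12 and finishes at hour 21.
Linen setting cannot begin until table placement (finishes hour 21). It runs from hour 21 to 21 + 1 = hour 22.
After linen setting (finishes hour 22), lighting stringing can start at hour 22 and finishes at hour 26.
Place-card layout waits on lighting stringing (finishes hour 26, plus 1-hour gap → hour 27), so it starts at hour 27 and finishes at 27 + 5 = hour 32.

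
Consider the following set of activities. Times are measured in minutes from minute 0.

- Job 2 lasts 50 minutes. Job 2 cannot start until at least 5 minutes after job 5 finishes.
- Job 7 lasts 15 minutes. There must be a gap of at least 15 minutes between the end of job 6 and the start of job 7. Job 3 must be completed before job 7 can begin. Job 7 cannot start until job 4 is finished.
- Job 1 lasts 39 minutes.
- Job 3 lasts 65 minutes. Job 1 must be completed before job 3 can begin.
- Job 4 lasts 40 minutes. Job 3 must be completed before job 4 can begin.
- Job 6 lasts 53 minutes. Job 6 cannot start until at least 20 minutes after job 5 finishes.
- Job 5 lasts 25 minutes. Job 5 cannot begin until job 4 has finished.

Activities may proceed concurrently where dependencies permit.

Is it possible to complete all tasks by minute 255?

No

Job 1 has no prerequisites, so it starts at minute 0 and finishes at minute 39.
Job 3 cannot begin until job 1 (finishes minute 39). It runs from minute 39 to 39 + 65 = minute 104.
Job 4 cannot begin until job 3 (finishes minute 104). It runs from minute 104 to 104 + 40 = minute 144.
Job 5 waits on job 4 (finishes minute 144), so it starts at minute 144 and finishes at 144 + 25 = minute 169.
Job 6 cannot begin until job 5 (finishes minute 169, plus 20-minute gap → minute 189). It runs from minute 189 to 189 + 53 = minute 242.
Job 7 has to wait for job 6 (finishes minute 242, plus 15-minute gap → minute 257); job 3 (finishes minute 104); job 4 (finishes minute 144). The latest of these is minute 257, so job 7 runs minute 257 to 257 + 15 = minute 272.
Job 2 cannot begin until job 5 (finishes minute 169, plus 5-minute gap → minute 174). It runs from minute 174 to 174 + 50 = minute 224.
The earliest everything can be done is minute 272, which is after the deadline of 255, so it is not possible.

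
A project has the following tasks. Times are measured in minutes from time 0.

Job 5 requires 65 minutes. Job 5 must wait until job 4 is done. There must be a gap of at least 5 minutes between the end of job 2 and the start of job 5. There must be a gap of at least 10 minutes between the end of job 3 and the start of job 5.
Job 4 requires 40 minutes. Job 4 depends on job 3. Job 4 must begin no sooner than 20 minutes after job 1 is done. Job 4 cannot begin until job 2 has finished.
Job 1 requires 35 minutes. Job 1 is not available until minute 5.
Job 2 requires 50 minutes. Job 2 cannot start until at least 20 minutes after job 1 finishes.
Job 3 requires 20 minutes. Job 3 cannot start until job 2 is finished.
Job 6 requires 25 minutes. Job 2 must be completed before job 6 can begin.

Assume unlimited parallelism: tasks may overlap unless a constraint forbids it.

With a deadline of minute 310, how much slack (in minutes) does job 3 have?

75

Job 1 waits on its own release at minute 5, so it starts at minute 5 and finishes at 5 + 35 = minute 40.
After job 1 (finishes minute 40, plus 20-minute gap → minute 60), job 2 can start at minute 60 and finishes at minute 110.
After job 2 (finishes minute 110), job 3 can start at minute 110 and finishes at minute 130.

Working backward from the deadline:
Job 5 must finish by minute 310; it takes 65 minutes, so it must start by 310 − 65 = minute 245.
Since job 5 (must start by minute 245) depends on it, job 4 must finish by minute 245. Backing off its 40-minute duration gives a latest start of minute 205.
For job 3: job 4 (must start by minute 205); job 5 (must start by minute 245, minus 10-minute gap → minute 235). The most restrictive is minute 205; with a 20-minute duration, job 3 must start by minute 185.
So job 3 can start as early as minute 110 and as late as minute 185, giving 185 − 110 = 75 minutes of slack.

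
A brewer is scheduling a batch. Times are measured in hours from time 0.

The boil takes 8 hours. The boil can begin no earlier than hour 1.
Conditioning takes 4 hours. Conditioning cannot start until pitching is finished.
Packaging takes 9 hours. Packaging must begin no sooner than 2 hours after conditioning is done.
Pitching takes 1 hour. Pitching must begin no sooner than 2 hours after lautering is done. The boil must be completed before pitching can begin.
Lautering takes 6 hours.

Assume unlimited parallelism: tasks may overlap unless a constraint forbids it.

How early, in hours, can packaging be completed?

The boil waits on its own release at hour 1, so it starts at hour 1 and finishes at 1 + 8 = hour 9.
Nothing blocks lautering, so it runs from hour 0 to hour 6.
Pitching needs all of lautering (finishes hour 6, plus 2-hour gap → hour 8); the boil (finishes hour 9). That puts its earliest start at hour 9; it finishes at 9 + 1 = hour 10.
Conditioning waits on pitching (finishes hour 10), so it starts at hour 10 and finishes at 10 + 4 = hour 14.
After conditioning (finishes hour 14, plus 2-hour gap → hour 16), packaging can start at hour 16 and finishes at hour 25.

25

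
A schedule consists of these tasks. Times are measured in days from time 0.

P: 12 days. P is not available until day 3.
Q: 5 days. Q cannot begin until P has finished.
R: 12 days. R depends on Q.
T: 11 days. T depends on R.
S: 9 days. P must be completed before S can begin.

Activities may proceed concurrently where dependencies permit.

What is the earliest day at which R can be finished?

32

After its own release at day 3, P can start at day 3 and finishes at day 15.
After P (finishes day 15), Q can start at day 15 and finishes at day 20.
R waits on Q (finishes day 20), so it starts at day 20 and finishes at 20 + 12 = day 32.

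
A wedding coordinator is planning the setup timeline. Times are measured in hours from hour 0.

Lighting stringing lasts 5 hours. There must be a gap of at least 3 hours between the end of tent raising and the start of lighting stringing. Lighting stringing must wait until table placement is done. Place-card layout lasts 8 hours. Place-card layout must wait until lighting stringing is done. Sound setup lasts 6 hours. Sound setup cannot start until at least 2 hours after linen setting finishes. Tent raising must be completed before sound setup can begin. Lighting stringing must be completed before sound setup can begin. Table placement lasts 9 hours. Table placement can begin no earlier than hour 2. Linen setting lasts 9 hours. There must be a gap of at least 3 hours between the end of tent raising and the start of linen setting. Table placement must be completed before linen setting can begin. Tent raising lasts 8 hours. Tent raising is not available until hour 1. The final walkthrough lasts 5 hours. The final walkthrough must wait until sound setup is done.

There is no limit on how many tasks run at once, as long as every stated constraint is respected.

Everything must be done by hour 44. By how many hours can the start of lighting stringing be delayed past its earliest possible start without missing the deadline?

Table placement waits on its own release at hour 2, so it starts at hour 2 and finishes at 2 + 9 = hour 11.
Tent raising waits on its own release at hour 1, so it starts at hour 1 and finishes at 1 + 8 = hour 9.
For lighting stringing: tent raising (finishes hour 9, plus 3-hour gap → hour 12); table placement (finishes hour 11). Taking the maximum gives a start of hour 12, and it finishes at 12 + 5 = hour 17.

Working backward from the deadline:
The final walkthrough must finish by hour 44; it takes 5 hours, so it must start by 44 − 5 = hour 39.
Sound setup must finish before the final walkthrough (must start by hour 39). With a 6-hour duration, sound setup must start by 39 − 6 = hour 33.
To finish by hour 44, place-card layout (duration 8) must start no later than hour 36.
Lighting stringing must finish in time for sound setup (must start by hour 33); place-card layout (must start by hour 36). The tightest is hour 33, so lighting stringing must start by 33 − 5 = hour 28.
So lighting stringing can start as early as hour 12 and as late as hour 28, giving 28 − 12 = 16 hours of slack.

16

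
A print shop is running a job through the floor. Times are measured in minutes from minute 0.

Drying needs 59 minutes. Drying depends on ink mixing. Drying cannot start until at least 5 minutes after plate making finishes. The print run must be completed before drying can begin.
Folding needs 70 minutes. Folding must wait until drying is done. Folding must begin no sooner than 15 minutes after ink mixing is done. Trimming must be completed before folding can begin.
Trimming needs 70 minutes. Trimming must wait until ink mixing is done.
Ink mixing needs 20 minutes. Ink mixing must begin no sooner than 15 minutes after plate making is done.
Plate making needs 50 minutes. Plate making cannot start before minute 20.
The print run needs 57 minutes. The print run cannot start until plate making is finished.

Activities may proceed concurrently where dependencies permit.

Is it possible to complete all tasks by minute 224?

No

Plate making waits on its own release at minute 20, so it starts at minute 20 and finishes at 20 + 50 = minute 70.
The print run waits on plate making (finishes minute 70), so it starts at minute 70 and finishes at 70 + 57 = minute 127.
After plate making (finishes minute 70, plus 15-minute gap → minute 85), ink mixing can start at minute 85 and finishes at minute 105.
Trimming cannot begin until ink mixing (finishes minute 105). It runs from minute 105 to 105 + 70 = minute 175.
For drying: ink mixing (finishes minute 105); plate making (finishes minute 70, plus 5-minute gap → minute 75); the print run (finishes minute 127). Taking the maximum gives a start of minute 127, and it finishes at 127 + 59 = minute 186.
Folding needs all of drying (finishes minute 186); ink mixing (finishes minute 105, plus 15-minute gap → minute 120); trimming (finishes minute 175). That puts its earliest start at minute 186; it finishes at 186 + 70 = minute 256.
The earliest everything can be done is minute 256, which is after the deadline of 224, so it is not possible.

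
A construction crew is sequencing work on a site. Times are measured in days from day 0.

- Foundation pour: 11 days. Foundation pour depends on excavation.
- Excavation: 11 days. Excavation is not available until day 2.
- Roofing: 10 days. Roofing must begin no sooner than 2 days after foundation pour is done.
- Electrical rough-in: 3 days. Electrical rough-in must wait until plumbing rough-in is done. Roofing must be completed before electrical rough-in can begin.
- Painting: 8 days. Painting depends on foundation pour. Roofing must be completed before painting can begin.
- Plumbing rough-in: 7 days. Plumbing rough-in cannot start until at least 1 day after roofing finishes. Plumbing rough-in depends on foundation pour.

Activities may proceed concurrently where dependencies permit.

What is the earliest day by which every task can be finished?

Excavation cannot begin until its own release at day 2. It runs from day 2 to 2 + 11 = day 13.
Foundation pour cannot begin until excavation (finishes day 13). It runs from day 13 to 13 + 11 = day 24.
After foundation pour (finishes day 24, plus 2-day gap → day 26), roofing can start at day 26 and finishes at day 36.
Painting needs all of foundation pour (finishes day 24); roofing (finishes day 36). That puts its earliest start at day 36; it finishes at 36 + 8 = day 44.
For plumbing rough-in: roofing (finishes day 36, plus 1-day gap → day 37); foundation pour (finishes day 24). Taking the maximum gives a start of day 37, and it finishes at 37 + 7 = day 44.
Electrical rough-in needs all of plumbing rough-in (finishes day 44); roofing (finishes day 36). That puts its earliest start at day 44; it finishes at 44 + 3 = day 47.
All tasks are finished once the last one completes. Finish times: Excavation at 13, Foundation pour at 24, Roofing at 36, Plumbing rough-in at 44, Electrical rough-in at 47, Painting at 44. The latest is day 47.

47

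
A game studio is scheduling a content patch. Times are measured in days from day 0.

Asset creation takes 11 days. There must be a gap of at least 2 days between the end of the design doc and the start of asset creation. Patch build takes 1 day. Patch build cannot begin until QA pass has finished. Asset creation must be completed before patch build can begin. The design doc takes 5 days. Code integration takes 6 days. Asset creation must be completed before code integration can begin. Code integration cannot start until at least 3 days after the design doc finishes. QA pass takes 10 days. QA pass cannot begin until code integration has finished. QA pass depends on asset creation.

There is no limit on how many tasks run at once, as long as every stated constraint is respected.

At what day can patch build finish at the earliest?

Nothing blocks the design doc, so it runs from day 0 to day 5.
Asset creation cannot begin until the design doc (finishes day 5, plus 2-day gap → day 7). It runs from day 7 to 7 + 11 = day 18.
For code integration: asset creation (finishes day 18); the design doc (finishes day 5, plus 3-day gap → day 8). Taking the maximum gives a start of day 18, and it finishes at 18 + 6 = day 24.
QA pass cannot start until code integration (finishes day 24); asset creation (finishes day 18). The controlling bound is day 24, so QA pass finishes at 24 + 10 = day 34.
Patch build has to wait for QA pass (finishes day 34); asset creation (finishes day 18). The latest of these is day 34, so patch build runs day 34 to 34 + 1 = day 35.

35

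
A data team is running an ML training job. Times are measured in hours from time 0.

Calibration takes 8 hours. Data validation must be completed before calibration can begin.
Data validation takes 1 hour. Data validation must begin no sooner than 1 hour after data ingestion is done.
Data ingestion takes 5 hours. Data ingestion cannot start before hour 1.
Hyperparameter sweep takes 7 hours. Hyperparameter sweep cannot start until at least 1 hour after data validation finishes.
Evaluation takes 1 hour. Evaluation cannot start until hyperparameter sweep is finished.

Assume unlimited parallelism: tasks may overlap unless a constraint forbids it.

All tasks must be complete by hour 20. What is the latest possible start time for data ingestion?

4

Nothing follows evaluation; the deadline of hour 20 is its only limit. It must start by 20 − 1 = hour 19.
Hyperparameter sweep feeds into evaluation (must start by hour 19); so hyperparameter sweep must finish by hour 19 and therefore start by hour 12.
Calibration must finish by hour 20; it takes 8 hours, so it must start by 20 − 8 = hour 12.
Data validation has several dependents: hyperparameter sweep (must start by hour 12, minus 1-hour gap → hour 11); calibration (must start by hour 12). The earliest of those limits is hour 11, so data validation must start by 11 − 1 = hour 10.
Since data validation (must start by hour 10, minus 1-hour gap → hour 9) depends on it, data ingestion must finish by hour 9. Backing off its 5-hour duration gives a latest start of hour 4.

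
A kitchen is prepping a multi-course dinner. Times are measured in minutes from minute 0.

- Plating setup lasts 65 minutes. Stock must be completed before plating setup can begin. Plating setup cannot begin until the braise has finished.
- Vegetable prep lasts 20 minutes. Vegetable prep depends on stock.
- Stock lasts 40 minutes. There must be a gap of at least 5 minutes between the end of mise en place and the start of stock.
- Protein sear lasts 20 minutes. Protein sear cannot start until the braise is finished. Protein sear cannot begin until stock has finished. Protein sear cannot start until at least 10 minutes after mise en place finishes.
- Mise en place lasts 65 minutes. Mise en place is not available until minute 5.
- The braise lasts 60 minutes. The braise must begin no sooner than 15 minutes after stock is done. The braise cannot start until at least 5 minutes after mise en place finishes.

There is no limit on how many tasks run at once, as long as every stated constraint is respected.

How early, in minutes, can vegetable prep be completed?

135

Mise en place cannot begin until its own release at minute 5. It runs from minute 5 to 5 + 65 = minute 70.
After mise en place (finishes minute 70, plus 5-minute gap → minute 75), stock can start at minute 75 and finishes at minute 115.
Vegetable prep cannot begin until stock (finishes minute 115). It runs from minute 115 to 115 + 20 = minute 135.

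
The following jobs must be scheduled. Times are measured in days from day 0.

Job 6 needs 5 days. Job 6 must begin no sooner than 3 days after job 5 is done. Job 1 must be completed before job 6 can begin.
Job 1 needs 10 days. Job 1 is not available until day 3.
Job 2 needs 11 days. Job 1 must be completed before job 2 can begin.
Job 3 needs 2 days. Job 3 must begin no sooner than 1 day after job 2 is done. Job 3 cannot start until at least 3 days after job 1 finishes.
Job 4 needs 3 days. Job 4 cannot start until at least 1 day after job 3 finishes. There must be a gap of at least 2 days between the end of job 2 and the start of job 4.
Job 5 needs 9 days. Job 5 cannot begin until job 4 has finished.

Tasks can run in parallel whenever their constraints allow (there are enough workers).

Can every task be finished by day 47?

Job 1 waits on its own release at day 3, so it starts at day 3 and finishes at 3 + 10 = day 13.
Job 2 cannot begin until job 1 (finishes day 13). It runs from day 13 to 13 + 11 = day 24.
For job 3: job 2 (finishes day 24, plus 1-day gap → day 25); job 1 (finishes day 13, plus 3-day gap → day 16). Taking the maximum gives a start of day 25, and it finishes at 25 + 2 = day 27.
For job 4: job 3 (finishes day 27, plus 1-day gap → day 28); job 2 (finishes day 24, plus 2-day gap → day 26). Taking the maximum gives a start of day 28, and it finishes at 28 + 3 = day 31.
Job 5 waits on job 4 (finishes day 31), so it starts at day 31 and finishes at 31 + 9 = day 40.
Job 6 has to wait for job 5 (finishes day 40, plus 3-day gap → day 43); job 1 (finishes day 13). The latest of these is day 43, so job 6 runs day 43 to 43 + 5 = day 48.
The earliest everything can be done is day 48, which is after the deadline of 47, so it is not possible.

No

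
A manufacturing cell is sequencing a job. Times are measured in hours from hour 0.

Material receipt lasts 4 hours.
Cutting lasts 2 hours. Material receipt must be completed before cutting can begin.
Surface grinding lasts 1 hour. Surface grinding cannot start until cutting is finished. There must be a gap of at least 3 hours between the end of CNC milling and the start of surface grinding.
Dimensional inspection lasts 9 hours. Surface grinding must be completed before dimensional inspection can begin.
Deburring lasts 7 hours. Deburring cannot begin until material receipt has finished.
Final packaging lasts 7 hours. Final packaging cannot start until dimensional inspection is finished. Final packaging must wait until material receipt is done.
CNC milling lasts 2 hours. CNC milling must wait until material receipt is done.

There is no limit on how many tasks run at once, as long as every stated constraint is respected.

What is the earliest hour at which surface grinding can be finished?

10

Material receipt has no prerequisites, so it starts at hour 0 and finishes at hour 4.
CNC milling cannot begin until material receipt (finishes hour 4). It runs from hour 4 to 4 + 2 = hour 6.
Cutting waits on material receipt (finishes hour 4), so it starts at hour 4 and finishes at 4 + 2 = hour 6.
Surface grinding needs all of cutting (finishes hour 6); CNC milling (finishes hour 6, plus 3-hour gap → hour 9). That puts its earliest start at hour 9; it finishes at 9 + 1 = hour 10.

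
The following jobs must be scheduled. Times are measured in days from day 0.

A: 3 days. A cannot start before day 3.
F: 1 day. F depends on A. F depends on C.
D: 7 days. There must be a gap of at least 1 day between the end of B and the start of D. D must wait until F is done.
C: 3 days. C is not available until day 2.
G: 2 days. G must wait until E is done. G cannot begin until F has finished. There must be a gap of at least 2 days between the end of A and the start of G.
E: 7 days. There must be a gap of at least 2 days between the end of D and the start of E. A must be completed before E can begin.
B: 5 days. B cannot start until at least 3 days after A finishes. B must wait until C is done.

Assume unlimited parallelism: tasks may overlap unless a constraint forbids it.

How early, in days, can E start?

24

C cannot begin until its own release at day 2. It runs from day 2 to 2 + 3 = day 5.
A waits on its own release at day 3, so it starts at day 3 and finishes at 3 + 3 = day 6.
For F: A (finishes day 6); C (finishes day 5). Taking the maximum gives a start of day 6, and it finishes at 6 + 1 = day 7.
B cannot start until A (finishes day 6, plus 3-day gap → day 9); C (finishes day 5). The controlling bound is day 9, so B finishes at 9 + 5 = day 14.
D cannot start until B (finishes day 14, plus 1-day gap → day 15); F (finishes day 7). The controlling bound is day 15, so D finishes at 15 + 7 = day 22.
E waits on D (finishes day 22, plus 2-day gap → day 24); A (finishes day 6). The latest of these is day 24, which is the earliest E can start.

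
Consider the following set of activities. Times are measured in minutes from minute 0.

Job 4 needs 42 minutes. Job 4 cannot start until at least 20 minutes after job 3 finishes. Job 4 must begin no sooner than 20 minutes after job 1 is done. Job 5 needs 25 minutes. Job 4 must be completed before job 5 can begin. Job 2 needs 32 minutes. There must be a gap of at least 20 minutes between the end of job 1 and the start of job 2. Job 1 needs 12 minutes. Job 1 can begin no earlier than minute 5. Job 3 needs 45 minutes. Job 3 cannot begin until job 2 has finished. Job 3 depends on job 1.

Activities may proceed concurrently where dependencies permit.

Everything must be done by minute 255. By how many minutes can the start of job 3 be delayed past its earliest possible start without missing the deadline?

Job 1 waits on its own release at minute 5, so it starts at minute 5 and finishes at 5 + 12 = minute 17.
Job 2 cannot begin until job 1 (finishes minute 17, plus 20-minute gap → minute 37). It runs from minute 37 to 37 + 32 = minute 69.
Job 3 has to wait for job 2 (finishes minute 69); job 1 (finishes minute 17). The latest of these is minute 69, so job 3 runs minute 69 to 69 + 45 = minute 114.

Working backward from the deadline:
To finish by minute 255, job 5 (duration 25) must start no later than minute 230.
Job 4 must finish before job 5 (must start by minute 230). With a 42-minute duration, job 4 must start by 230 − 42 = minute 188.
Job 3 must finish before job 4 (must start by minute 188, minus 20-minute gap → minute 168). With a 45-minute duration, job 3 must start by 168 − 45 = minute 123.
So job 3 can start as early as minute 69 and as late as minute 123, giving 123 − 69 = 54 minutes of slack.

54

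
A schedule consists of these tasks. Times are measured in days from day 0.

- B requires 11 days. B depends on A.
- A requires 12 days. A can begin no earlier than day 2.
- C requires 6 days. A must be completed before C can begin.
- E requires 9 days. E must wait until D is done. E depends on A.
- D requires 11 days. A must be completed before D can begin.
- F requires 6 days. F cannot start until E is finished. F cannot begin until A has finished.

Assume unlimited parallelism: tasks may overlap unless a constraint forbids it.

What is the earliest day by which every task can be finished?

40

A cannot begin until its own release at day 2. It runs from day 2 to 2 + 12 = day 14.
D cannot begin until A (finishes day 14). It runs from day 14 to 14 + 11 = day 25.
E needs all of D (finishes day 25); A (finishes day 14). That puts its earliest start at day 25; it finishes at 25 + 9 = day 34.
F cannot start until E (finishes day 34); A (finishes day 14). The controlling bound is day 34, so F finishes at 34 + 6 = day 40.
C cannot begin until A (finishes day 14). It runs from day 14 to 14 + 6 = day 20.
After A (finishes day 14), B can start at day 14 and finishes at day 25.
All tasks are finished once the last one completes. Finish times: A at 14, B at 25, C at 20, D at 25, E at 34, F at 40. The latest is day 40.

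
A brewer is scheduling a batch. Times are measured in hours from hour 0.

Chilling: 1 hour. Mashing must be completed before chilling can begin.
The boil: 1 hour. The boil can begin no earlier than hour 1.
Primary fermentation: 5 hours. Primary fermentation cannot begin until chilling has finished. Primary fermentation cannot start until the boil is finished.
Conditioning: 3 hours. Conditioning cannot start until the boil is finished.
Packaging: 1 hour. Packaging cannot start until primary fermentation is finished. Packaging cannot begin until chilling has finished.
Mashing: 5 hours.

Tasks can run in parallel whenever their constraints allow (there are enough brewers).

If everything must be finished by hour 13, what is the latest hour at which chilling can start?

Nothing follows packaging; the deadline of hour 13 is its only limit. It must start by 13 − 1 = hour 12.
Primary fermentation must finish before packaging (must start by hour 12). With a 5-hour duration, primary fermentation must start by 12 − 5 = hour 7.
Chilling must finish in time for primary fermentation (must start by hour 7); packaging (must start by hour 12). The tightest is hour 7, so chilling must start by 7 − 1 = hour 6.

6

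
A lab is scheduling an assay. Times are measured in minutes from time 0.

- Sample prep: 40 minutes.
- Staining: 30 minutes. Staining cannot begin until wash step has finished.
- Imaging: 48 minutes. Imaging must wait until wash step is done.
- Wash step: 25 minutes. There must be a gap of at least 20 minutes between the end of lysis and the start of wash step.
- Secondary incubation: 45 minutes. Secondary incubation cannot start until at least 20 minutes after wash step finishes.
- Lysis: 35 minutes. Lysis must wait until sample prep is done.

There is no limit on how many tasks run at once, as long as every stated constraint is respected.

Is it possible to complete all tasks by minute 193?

Yes

Sample prep can start immediately at minute 0; it finishes at minute 40.
Lysis waits on sample prep (finishes minute 40), so it starts at minute 40 and finishes at 40 + 35 = minute 75.
Wash step cannot begin until lysis (finishes minute 75, plus 20-minute gap → minute 95). It runs from minute 95 to 95 + 25 = minute 120.
After wash step (finishes minute 120), imaging can start at minute 120 and finishes at minute 168.
After wash step (finishes minute 120, plus 20-minute gap → minute 140), secondary incubation can start at minute 140 and finishes at minute 185.
Staining waits on wash step (finishes minute 120), so it starts at minute 120 and finishes at 120 + 30 = minute 150.
Every task is finished by minute 185, which is no later than the deadline of 193, so the schedule is feasible.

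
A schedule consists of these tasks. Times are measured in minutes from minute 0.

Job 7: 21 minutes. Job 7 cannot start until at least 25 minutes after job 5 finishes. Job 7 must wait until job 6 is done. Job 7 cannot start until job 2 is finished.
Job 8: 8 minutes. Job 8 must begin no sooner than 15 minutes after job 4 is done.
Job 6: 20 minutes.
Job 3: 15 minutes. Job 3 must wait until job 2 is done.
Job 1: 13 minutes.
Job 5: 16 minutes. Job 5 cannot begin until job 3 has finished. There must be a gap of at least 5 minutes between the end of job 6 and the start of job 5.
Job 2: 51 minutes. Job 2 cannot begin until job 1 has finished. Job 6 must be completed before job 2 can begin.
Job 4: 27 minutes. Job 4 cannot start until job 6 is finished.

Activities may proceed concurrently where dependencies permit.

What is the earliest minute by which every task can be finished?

Job 6 has no prerequisites, so it starts at minute 0 and finishes at minute 20.
Job 4 waits on job 6 (finishes minute 20), so it starts at minute 20 and finishes at 20 + 27 = minute 47.
After job 4 (finishes minute 47, plus 15-minute gap → minute 62), job 8 can start at minute 62 and finishes at minute 70.
Job 1 can start immediately at minute 0; it finishes at minute 13.
Job 2 has to wait for job 1 (finishes minute 13); job 6 (finishes minute 20). The latest of these is minute 20, so job 2 runs minute 20 to 20 + 51 = minute 71.
Job 3 waits on job 2 (finishes minute 71), so it starts at minute 71 and finishes at 71 + 15 = minute 86.
For job 5: job 3 (finishes minute 86); job 6 (finishes minute 20, plus 5-minute gap → minute 25). Taking the maximum gives a start of minute 86, and it finishes at 86 + 16 = minute 102.
Job 7 has to wait for job 5 (finishes minute 102, plus 25-minute gap → minute 127); job 6 (finishes minute 20); job 2 (finishes minute 71). The latest of these is minute 127, so job 7 runs minute 127 to 127 + 21 = minute 148.
All tasks are finished once the last one completes. Finish times: Job 1 at 13, Job 2 at 71, Job 3 at 86, Job 4 at 47, Job 5 at 102, Job 6 at 20, Job 7 at 148, Job 8 at 70. The latest is minute 148.

148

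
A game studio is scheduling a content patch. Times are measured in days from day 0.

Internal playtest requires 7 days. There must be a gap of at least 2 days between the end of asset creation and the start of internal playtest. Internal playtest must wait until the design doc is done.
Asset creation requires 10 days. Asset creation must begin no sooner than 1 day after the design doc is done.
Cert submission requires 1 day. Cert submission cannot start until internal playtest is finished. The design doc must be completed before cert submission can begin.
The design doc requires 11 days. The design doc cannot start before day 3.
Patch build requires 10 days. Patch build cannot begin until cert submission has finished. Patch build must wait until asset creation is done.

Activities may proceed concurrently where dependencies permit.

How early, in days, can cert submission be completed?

35

The design doc waits on its own release at day 3, so it starts at day 3 and finishes at 3 + 11 = day 14.
Asset creation cannot begin until the design doc (finishes day 14, plus 1-day gap → day 15). It runs from day 15 to 15 + 10 = day 25.
For internal playtest: asset creation (finishes day 25, plus 2-day gap → day 27); the design doc (finishes day 14). Taking the maximum gives a start of day 27, and it finishes at 27 + 7 = day 34.
Cert submission cannot start until internal playtest (finishes day 34); the design doc (finishes day 14). The controlling bound is day 34, so cert submission finishes at 34 + 1 = day 35.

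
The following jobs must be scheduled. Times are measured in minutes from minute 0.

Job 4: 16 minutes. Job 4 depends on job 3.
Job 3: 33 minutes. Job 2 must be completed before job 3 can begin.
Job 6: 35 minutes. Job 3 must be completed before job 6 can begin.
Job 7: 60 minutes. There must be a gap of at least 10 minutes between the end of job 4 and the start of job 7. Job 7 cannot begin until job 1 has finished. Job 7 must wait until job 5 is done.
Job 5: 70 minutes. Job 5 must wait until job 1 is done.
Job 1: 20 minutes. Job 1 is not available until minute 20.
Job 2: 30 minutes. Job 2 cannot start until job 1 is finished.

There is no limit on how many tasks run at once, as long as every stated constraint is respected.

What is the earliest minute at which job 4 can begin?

Job 1 waits on its own release at minute 20, so it starts at minute 20 and finishes at 20 + 20 = minute 40.
Job 2 waits on job 1 (finishes minute 40), so it starts at minute 40 and finishes at 40 + 30 = minute 70.
After job 2 (finishes minute 70), job 3 can start at minute 70 and finishes at minute 103.
Job 4 waits on job 3 (finishes minute 103), so the earliest it can start is minute 103.

103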